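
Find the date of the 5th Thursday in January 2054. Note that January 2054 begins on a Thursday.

January 2054 begins on a Thursday, so the first Thursday is January 1.
The 5th Thursday is 4 weeks later: 1 + 28 = 29.

January 29, 2054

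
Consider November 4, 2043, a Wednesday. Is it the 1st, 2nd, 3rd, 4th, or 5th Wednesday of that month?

Day 4 falls in week ⌈4/7⌉ of the month.
Days 1–7 hold the 1st Wednesday, 8–14 the 2nd, 15–21 the 3rd, 22–28 the 4th, 29–31 the 5th.
4 is in the range for the 1st.

1st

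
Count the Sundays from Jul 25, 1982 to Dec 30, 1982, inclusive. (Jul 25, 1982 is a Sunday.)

Jul 25, 1982 is a Sunday; the first Sunday on or after it is Jul 25, 1982.
From Jul 25, 1982 to Dec 30, 1982: 6 + 31 + 30 + 31 + 30 + 30 = 158 days (rest of Jul, Aug, Sep, Oct, Nov, Dec).
158 ÷ 7 = 22 full weeks with remainder 4, so 22 more Sundays after the first → 23.

23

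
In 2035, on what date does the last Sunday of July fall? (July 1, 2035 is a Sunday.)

29 July 2035

July 2035 begins on a Sunday, so the first Sunday is July 1.
July 2035 has 31 days. Adding weeks: 1, 8, 15, 22, 29 — the last one ≤ 31 is the 29th.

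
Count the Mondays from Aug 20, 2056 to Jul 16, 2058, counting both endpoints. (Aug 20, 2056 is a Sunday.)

100

Aug 20, 2056 is a Sunday; the first Monday on or after it is Aug 21, 2056 (1 day later).
From Aug 21, 2056 to Jul 16, 2058: 132 + 365 + 197 = 694 days (rest of 2056, 2057, to Jul 16, 2058 in 2058).
694 ÷ 7 = 99 full weeks with remainder 1, so 99 more Mondays after the first → 100.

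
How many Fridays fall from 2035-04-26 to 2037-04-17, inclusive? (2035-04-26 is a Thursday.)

104

2035-04-26 is a Thursday; the first Friday on or after it is 2035-04-27 (1 day later).
From 2035-04-27 to 2037-04-17: 248 + 366 + 107 = 721 days (rest of 2035, 2036, to 2037-04-17 in 2037).
721 ÷ 7 = 103 full weeks with remainder 0, so 103 more Fridays after the first → 104.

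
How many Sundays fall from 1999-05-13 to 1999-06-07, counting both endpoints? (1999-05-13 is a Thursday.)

4

1999-05-13 is a Thursday; the first Sunday on or after it is 1999-05-16 (3 days later).
From 1999-05-16 to 1999-06-07: 15 + 7 = 22 days (rest of May, June).
22 ÷ 7 = 3 full weeks with remainder 1, so 3 more Sundays after the first → 4.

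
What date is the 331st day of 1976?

26 November 1976

January has 31 days (331 − 31 = 300 remain).
February has 29 days (300 − 29 = 271 remain).
March has 31 days (271 − 31 = 240 remain).
April has 30 days (240 − 30 = 210 remain).
May has 31 days (210 − 31 = 179 remain).
June has 30 days (179 − 30 = 149 remain).
July has 31 days (149 − 31 = 118 remain).
August has 31 days (118 − 31 = 87 remain).
September has 30 days (87 − 30 = 57 remain).
October has 31 days (57 − 31 = 26 remain).
26 into November → November 26.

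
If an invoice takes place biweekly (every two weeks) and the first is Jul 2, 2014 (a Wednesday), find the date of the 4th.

Aug 13, 2014

The 4th occurrence is 3 intervals after the first: 3 × 14 = 42 days after Jul 2, 2014.
Jul has 31 days — 29 days to the end of Jul leaves 13.
13 days into Aug → Aug 13, 2014.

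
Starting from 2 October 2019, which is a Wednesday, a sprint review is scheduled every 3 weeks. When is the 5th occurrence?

The 5th occurrence is 4 intervals after the first: 4 × 21 = 84 days after 2 October 2019.
October has 31 days — 29 days to the end of October leaves 55.
November has 30 days (25 left).
25 days into December → 25 December 2019.

25 December 2019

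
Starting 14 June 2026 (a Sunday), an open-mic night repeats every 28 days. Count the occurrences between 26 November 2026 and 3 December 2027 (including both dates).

14

Occurrences land 28·i days after 14 June 2026 for i = 0, 1, 2, …
26 November 2026 is 165 days after the start; 165 ÷ 28 = 5 remainder 25; since the remainder is 25, round up to i = 6. First occurrence in the window: #7 on 29 November 2026 (6×28 = 168 days in).
3 December 2027 is 537 days after the start; 537 ÷ 28 = 19 remainder 5. Last occurrence in the window: #20 on 28 November 2027.
Occurrences #7 through #20: 14 in total.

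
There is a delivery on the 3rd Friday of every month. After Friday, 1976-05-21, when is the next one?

1976-06-18

May 1976 starts on a Saturday; its first Friday is the 7th, so the 3rd Friday is the 21st — 1976-05-21.
That is not after 1976-05-21, so look at June 1976.
June 1976 starts on a Tuesday; its first Friday is the 4th, so the 3rd Friday is the 18th — 1976-06-18.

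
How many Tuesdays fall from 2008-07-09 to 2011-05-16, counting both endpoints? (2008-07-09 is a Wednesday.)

2008-07-09 is a Wednesday; the first Tuesday on or after it is 2008-07-15 (6 days later).
From 2008-07-15 to 2011-05-16: 169 + 365 + 365 + 136 = 1035 days (rest of 2008, 2009, 2010, to 2011-05-16 in 2011).
1035 ÷ 7 = 147 full weeks with remainder 6, so 147 more Tuesdays after the first → 148.

148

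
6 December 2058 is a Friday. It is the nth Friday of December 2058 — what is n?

1st

Day 6 falls in week ⌈6/7⌉ of the month.
Days 1–7 hold the 1st Friday, 8–14 the 2nd, 15–21 the 3rd, 22–28 the 4th, 29–31 the 5th.
6 is in the range for the 1st.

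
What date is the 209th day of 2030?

January has 31 days (209 − 31 = 178 remain).
February has 28 days (178 − 28 = 150 remain).
March has 31 days (150 − 31 = 119 remain).
April has 30 days (119 − 30 = 89 remain).
May has 31 days (89 − 31 = 58 remain).
June has 30 days (58 − 30 = 28 remain).
28 into July → July 28.

28 July 2030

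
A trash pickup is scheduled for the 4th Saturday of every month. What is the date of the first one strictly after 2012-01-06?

2012-01-28

January 2012 starts on a Sunday; its first Saturday is the 7th, so the 4th Saturday is the 28th — 2012-01-28.
2012-01-28 is after 2012-01-06, so that is the next one.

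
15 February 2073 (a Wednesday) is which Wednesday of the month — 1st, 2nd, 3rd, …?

Day 15 falls in week ⌈15/7⌉ of the month.
Days 1–7 hold the 1st Wednesday, 8–14 the 2nd, 15–21 the 3rd, 22–28 the 4th, 29–31 the 5th.
15 is in the range for the 3rd.

3rd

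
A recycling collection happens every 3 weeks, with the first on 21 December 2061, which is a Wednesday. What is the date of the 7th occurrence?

26 April 2062

The 7th occurrence is 6 intervals after the first: 6 × 21 = 126 days after 21 December 2061.
December has 31 days — 10 days to the end of December leaves 116.
January has 31 days (85 left).
February has 28 days (57 left).
March has 31 days (26 left).
26 days into April → 26 April 2062.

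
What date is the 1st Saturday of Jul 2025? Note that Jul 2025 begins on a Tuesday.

Jul 2025 begins on a Tuesday, so the first Saturday is Jul 5 (4 days later).

Jul 5, 2025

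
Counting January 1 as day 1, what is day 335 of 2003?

January has 31 days (335 − 31 = 304 remain).
February has 28 days (304 − 28 = 276 remain).
March has 31 days (276 − 31 = 245 remain).
April has 30 days (245 − 30 = 215 remain).
May has 31 days (215 − 31 = 184 remain).
June has 30 days (184 − 30 = 154 remain).
July has 31 days (154 − 31 = 123 remain).
August has 31 days (123 − 31 = 92 remain).
September has 30 days (92 − 30 = 62 remain).
October has 31 days (62 − 31 = 31 remain).
November has 30 days (31 − 30 = 1 remain).
1 into December → December 1.

December 1, 2003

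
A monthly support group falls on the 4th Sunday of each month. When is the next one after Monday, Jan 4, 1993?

Jan 24, 1993

Jan 1993 starts on a Friday; its first Sunday is the 3rd, so the 4th Sunday is the 24th — Jan 24, 1993.
Jan 24, 1993 is after Jan 4, 1993, so that is the next one.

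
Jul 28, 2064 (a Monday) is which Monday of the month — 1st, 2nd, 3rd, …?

Day 28 falls in week ⌈28/7⌉ of the month.
Days 1–7 hold the 1st Monday, 8–14 the 2nd, 15–21 the 3rd, 22–28 the 4th, 29–31 the 5th.
28 is in the range for the 4th.

4th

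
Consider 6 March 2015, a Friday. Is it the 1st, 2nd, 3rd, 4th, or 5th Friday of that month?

1st

Day 6 falls in week ⌈6/7⌉ of the month.
Days 1–7 hold the 1st Friday, 8–14 the 2nd, 15–21 the 3rd, 22–28 the 4th, 29–31 the 5th.
6 is in the range for the 1st.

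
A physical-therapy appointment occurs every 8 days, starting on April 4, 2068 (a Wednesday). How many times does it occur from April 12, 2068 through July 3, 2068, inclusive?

11

Occurrences land 8·i days after April 4, 2068 for i = 0, 1, 2, …
April 12, 2068 is 8 days after the start; 8 ÷ 8 = 1 remainder 0. First occurrence in the window: #2 on April 12, 2068 (1×8 = 8 days in).
July 3, 2068 is 90 days after the start; 90 ÷ 8 = 11 remainder 2. Last occurrence in the window: #12 on July 1, 2068.
Occurrences #2 through #12: 11 in total.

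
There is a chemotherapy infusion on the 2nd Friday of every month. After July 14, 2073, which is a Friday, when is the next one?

August 11, 2073

July 2073 starts on a Saturday; its first Friday is the 7th, so the 2nd Friday is the 14th — July 14, 2073.
That is not after July 14, 2073, so look at August 2073.
August 2073 starts on a Tuesday; its first Friday is the 4th, so the 2nd Friday is the 11th — August 11, 2073.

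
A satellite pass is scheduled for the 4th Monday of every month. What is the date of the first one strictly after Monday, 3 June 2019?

24 June 2019

June 2019 starts on a Saturday; its first Monday is the 3rd, so the 4th Monday is the 24th — 24 June 2019.
24 June 2019 is after 3 June 2019, so that is the next one.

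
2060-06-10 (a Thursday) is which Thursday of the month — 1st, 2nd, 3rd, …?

Day 10 falls in week ⌈10/7⌉ of the month.
Days 1–7 hold the 1st Thursday, 8–14 the 2nd, 15–21 the 3rd, 22–28 the 4th, 29–31 the 5th.
10 is in the range for the 2nd.

2nd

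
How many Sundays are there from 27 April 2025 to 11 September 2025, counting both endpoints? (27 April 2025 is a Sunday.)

20

27 April 2025 is a Sunday; the first Sunday on or after it is 27 April 2025.
From 27 April 2025 to 11 September 2025: 3 + 31 + 30 + 31 + 31 + 11 = 137 days (rest of April, May, June, July, August, September).
137 ÷ 7 = 19 full weeks with remainder 4, so 19 more Sundays after the first → 20.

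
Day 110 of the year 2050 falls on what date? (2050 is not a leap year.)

Jan has 31 days (110 − 31 = 79 remain).
Feb has 28 days (79 − 28 = 51 remain).
Mar has 31 days (51 − 31 = 20 remain).
20 into Apr → Apr 20.

Apr 20, 2050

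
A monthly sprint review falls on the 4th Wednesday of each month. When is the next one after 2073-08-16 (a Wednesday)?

2073-08-23

August 2073 starts on a Tuesday; its first Wednesday is the 2nd, so the 4th Wednesday is the 23rd — 2073-08-23.
2073-08-23 is after 2073-08-16, so that is the next one.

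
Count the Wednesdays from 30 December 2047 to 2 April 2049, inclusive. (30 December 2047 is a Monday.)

30 December 2047 is a Monday; the first Wednesday on or after it is 1 January 2048 (2 days later).
From 1 January 2048 to 2 April 2049: 365 + 92 = 457 days (rest of 2048, to 2 April 2049 in 2049).
457 ÷ 7 = 65 full weeks with remainder 2, so 65 more Wednesdays after the first → 66.

66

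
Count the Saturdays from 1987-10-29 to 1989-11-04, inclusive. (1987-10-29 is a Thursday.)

106

1987-10-29 is a Thursday; the first Saturday on or after it is 1987-10-31 (2 days later).
From 1987-10-31 to 1989-11-04: 61 + 366 + 308 = 735 days (rest of 1987, 1988, to 1989-11-04 in 1989).
735 ÷ 7 = 105 full weeks with remainder 0, so 105 more Saturdays after the first → 106.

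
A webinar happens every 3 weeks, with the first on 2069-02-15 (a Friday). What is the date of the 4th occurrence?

2069-04-19

The 4th occurrence is 3 intervals after the first: 3 × 21 = 63 days after 2069-02-15.
February has 28 days — 13 days to the end of February leaves 50.
March has 31 days (19 left).
19 days into April → 2069-04-19.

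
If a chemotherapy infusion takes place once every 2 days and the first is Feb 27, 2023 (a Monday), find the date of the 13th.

Mar 23, 2023

The 13th occurrence is 12 intervals after the first: 12 × 2 = 24 days after Feb 27, 2023.
Feb has 28 days — 1 day to the end of Feb leaves 23.
23 days into Mar → Mar 23, 2023.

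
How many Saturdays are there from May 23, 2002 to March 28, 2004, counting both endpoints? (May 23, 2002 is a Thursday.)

97

May 23, 2002 is a Thursday; the first Saturday on or after it is May 25, 2002 (2 days later).
From May 25, 2002 to March 28, 2004: 220 + 365 + 88 = 673 days (rest of 2002, 2003, to March 28, 2004 in 2004).
673 ÷ 7 = 96 full weeks with remainder 1, so 96 more Saturdays after the first → 97.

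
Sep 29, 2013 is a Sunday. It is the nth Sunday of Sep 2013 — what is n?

5th

Day 29 falls in week ⌈29/7⌉ of the month.
Days 1–7 hold the 1st Sunday, 8–14 the 2nd, 15–21 the 3rd, 22–28 the 4th, 29–31 the 5th.
29 is in the range for the 5th.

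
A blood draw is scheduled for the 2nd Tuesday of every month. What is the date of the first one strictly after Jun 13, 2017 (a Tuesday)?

Jul 11, 2017

Jun 2017 starts on a Thursday; its first Tuesday is the 6th, so the 2nd Tuesday is the 13th — Jun 13, 2017.
That is not after Jun 13, 2017, so look at Jul 2017.
Jul 2017 starts on a Saturday; its first Tuesday is the 4th, so the 2nd Tuesday is the 11th — Jul 11, 2017.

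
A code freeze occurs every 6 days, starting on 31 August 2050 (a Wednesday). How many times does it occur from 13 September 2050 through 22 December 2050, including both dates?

16

Occurrences land 6·i days after 31 August 2050 for i = 0, 1, 2, …
13 September 2050 is 13 days after the start; 13 ÷ 6 = 2 remainder 1; since the remainder is 1, round up to i = 3. First occurrence in the window: #4 on 18 September 2050 (3×6 = 18 days in).
22 December 2050 is 113 days after the start; 113 ÷ 6 = 18 remainder 5. Last occurrence in the window: #19 on 17 December 2050.
Occurrences #4 through #19: 16 in total.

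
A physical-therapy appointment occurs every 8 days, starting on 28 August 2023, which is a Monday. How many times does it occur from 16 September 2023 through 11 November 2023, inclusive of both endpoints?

Occurrences land 8·i days after 28 August 2023 for i = 0, 1, 2, …
16 September 2023 is 19 days after the start; 19 ÷ 8 = 2 remainder 3; since the remainder is 3, round up to i = 3. First occurrence in the window: #4 on 21 September 2023 (3×8 = 24 days in).
11 November 2023 is 75 days after the start; 75 ÷ 8 = 9 remainder 3. Last occurrence in the window: #10 on 8 November 2023.
Occurrences #4 through #10: 7 in total.

7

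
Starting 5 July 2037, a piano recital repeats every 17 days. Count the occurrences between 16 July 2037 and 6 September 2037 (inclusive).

Occurrences land 17·i days after 5 July 2037 for i = 0, 1, 2, …
16 July 2037 is 11 days after the start; 11 ÷ 17 = 0 remainder 11; since the remainder is 11, round up to i = 1. First occurrence in the window: #2 on 22 July 2037 (1×17 = 17 days in).
6 September 2037 is 63 days after the start; 63 ÷ 17 = 3 remainder 12. Last occurrence in the window: #4 on 25 August 2037.
Occurrences #2 through #4: 3 in total.

3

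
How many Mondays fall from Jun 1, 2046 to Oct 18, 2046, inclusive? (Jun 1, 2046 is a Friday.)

Jun 1, 2046 is a Friday; the first Monday on or after it is Jun 4, 2046 (3 days later).
From Jun 4, 2046 to Oct 18, 2046: 26 + 31 + 31 + 30 + 18 = 136 days (rest of Jun, Jul, Aug, Sep, Oct).
136 ÷ 7 = 19 full weeks with remainder 3, so 19 more Mondays after the first → 20.

20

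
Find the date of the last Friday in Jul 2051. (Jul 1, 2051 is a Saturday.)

Jul 28, 2051

Jul 2051 begins on a Saturday, so the first Friday is Jul 7 (6 days later).
Jul 2051 has 31 days. Adding weeks: 7, 14, 21, 28 — the last one ≤ 31 is the 28th.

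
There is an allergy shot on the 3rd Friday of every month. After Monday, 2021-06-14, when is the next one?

2021-06-18

June 2021 starts on a Tuesday; its first Friday is the 4th, so the 3rd Friday is the 18th — 2021-06-18.
2021-06-18 is after 2021-06-14, so that is the next one.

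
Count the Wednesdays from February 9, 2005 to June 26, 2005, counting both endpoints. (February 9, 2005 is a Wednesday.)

20

February 9, 2005 is a Wednesday; the first Wednesday on or after it is February 9, 2005.
From February 9, 2005 to June 26, 2005: 19 + 31 + 30 + 31 + 26 = 137 days (rest of February, March, April, May, June).
137 ÷ 7 = 19 full weeks with remainder 4, so 19 more Wednesdays after the first → 20.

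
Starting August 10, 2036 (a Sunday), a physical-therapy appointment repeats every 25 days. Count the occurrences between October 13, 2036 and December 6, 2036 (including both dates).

2

Occurrences land 25·i days after August 10, 2036 for i = 0, 1, 2, …
October 13, 2036 is 64 days after the start; 64 ÷ 25 = 2 remainder 14; since the remainder is 14, round up to i = 3. First occurrence in the window: #4 on October 24, 2036 (3×25 = 75 days in).
December 6, 2036 is 118 days after the start; 118 ÷ 25 = 4 remainder 18. Last occurrence in the window: #5 on November 18, 2036.
Occurrences #4 through #5: 2 in total.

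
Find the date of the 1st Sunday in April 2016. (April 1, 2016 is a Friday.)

April 3, 2016

April 2016 begins on a Friday, so the first Sunday is April 3 (2 days later).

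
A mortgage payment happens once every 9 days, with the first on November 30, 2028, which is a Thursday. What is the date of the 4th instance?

The 4th occurrence is 3 intervals after the first: 3 × 9 = 27 days after November 30, 2028.
November has 30 days — 0 days to the end of November leaves 27.
27 days into December → December 27, 2028.

December 27, 2028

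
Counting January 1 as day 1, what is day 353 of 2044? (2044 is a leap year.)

Dec 18, 2044

Jan has 31 days (353 − 31 = 322 remain).
Feb has 29 days (322 − 29 = 293 remain).
Mar has 31 days (293 − 31 = 262 remain).
Apr has 30 days (262 − 30 = 232 remain).
May has 31 days (232 − 31 = 201 remain).
Jun has 30 days (201 − 30 = 171 remain).
Jul has 31 days (171 − 31 = 140 remain).
Aug has 31 days (140 − 31 = 109 remain).
Sep has 30 days (109 − 30 = 79 remain).
Oct has 31 days (79 − 31 = 48 remain).
Nov has 30 days (48 − 30 = 18 remain).
18 into Dec → Dec 18.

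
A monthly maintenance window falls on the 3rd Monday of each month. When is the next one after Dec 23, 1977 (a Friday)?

Jan 16, 1978

Dec 1977 starts on a Thursday; its first Monday is the 5th, so the 3rd Monday is the 19th — Dec 19, 1977.
That is not after Dec 23, 1977, so look at Jan 1978.
Jan 1978 starts on a Sunday; its first Monday is the 2nd, so the 3rd Monday is the 16th — Jan 16, 1978.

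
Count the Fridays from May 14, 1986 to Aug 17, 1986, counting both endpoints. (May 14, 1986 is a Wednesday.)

14

May 14, 1986 is a Wednesday; the first Friday on or after it is May 16, 1986 (2 days later).
From May 16, 1986 to Aug 17, 1986: 15 + 30 + 31 + 17 = 93 days (rest of May, Jun, Jul, Aug).
93 ÷ 7 = 13 full weeks with remainder 2, so 13 more Fridays after the first → 14.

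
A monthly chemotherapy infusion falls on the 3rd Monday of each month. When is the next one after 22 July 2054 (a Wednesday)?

17 August 2054

July 2054 starts on a Wednesday; its first Monday is the 6th, so the 3rd Monday is the 20th — 20 July 2054.
That is not after 22 July 2054, so look at August 2054.
August 2054 starts on a Saturday; its first Monday is the 3rd, so the 3rd Monday is the 17th — 17 August 2054.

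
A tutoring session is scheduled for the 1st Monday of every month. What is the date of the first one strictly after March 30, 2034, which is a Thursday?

March 2034 starts on a Wednesday, so its 1st Monday is March 6, 2034 (5 days in).
That is not after March 30, 2034, so look at April 2034.
April 2034 starts on a Saturday, so its 1st Monday is April 3, 2034 (2 days in).

April 3, 2034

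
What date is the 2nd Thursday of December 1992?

December 10, 1992

December 1992 begins on a Tuesday, so the first Thursday is December 3 (2 days later).
The 2nd Thursday is 1 weeks later: 3 + 7 = 10.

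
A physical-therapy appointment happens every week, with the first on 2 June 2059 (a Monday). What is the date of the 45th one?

5 April 2060

The 45th occurrence is 44 intervals after the first: 44 × 7 = 308 days after 2 June 2059.
June has 30 days — 28 days to the end of June leaves 280.
July has 31 days (249 left).
August has 31 days (218 left).
September has 30 days (188 left).
October has 31 days (157 left).
November has 30 days (127 left).
December has 31 days (96 left).
January has 31 days (65 left).
February has 29 days (36 left).
March has 31 days (5 left).
5 days into April → 5 April 2060.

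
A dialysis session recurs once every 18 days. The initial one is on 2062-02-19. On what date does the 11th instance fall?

2062-08-18

The 11th occurrence is 10 intervals after the first: 10 × 18 = 180 days after 2062-02-19.
February has 28 days — 9 days to the end of February leaves 171.
March has 31 days (140 left).
April has 30 days (110 left).
May has 31 days (79 left).
June has 30 days (49 left).
July has 31 days (18 left).
18 days into August → 2062-08-18.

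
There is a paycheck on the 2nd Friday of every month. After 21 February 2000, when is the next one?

10 March 2000

February 2000 starts on a Tuesday; its first Friday is the 4th, so the 2nd Friday is the 11th — 11 February 2000.
That is not after 21 February 2000, so look at March 2000.
March 2000 starts on a Wednesday; its first Friday is the 3rd, so the 2nd Friday is the 10th — 10 March 2000.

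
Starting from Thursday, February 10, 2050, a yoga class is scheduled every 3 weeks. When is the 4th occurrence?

The 4th occurrence is 3 intervals after the first: 3 × 21 = 63 days after February 10, 2050.
February has 28 days — 18 days to the end of February leaves 45.
March has 31 days (14 left).
14 days into April → April 14, 2050.

April 14, 2050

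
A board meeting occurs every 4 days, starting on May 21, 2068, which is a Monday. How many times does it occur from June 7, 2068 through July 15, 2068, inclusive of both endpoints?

Occurrences land 4·i days after May 21, 2068 for i = 0, 1, 2, …
June 7, 2068 is 17 days after the start; 17 ÷ 4 = 4 remainder 1; since the remainder is 1, round up to i = 5. First occurrence in the window: #6 on June 10, 2068 (5×4 = 20 days in).
July 15, 2068 is 55 days after the start; 55 ÷ 4 = 13 remainder 3. Last occurrence in the window: #14 on July 12, 2068.
Occurrences #6 through #14: 9 in total.

9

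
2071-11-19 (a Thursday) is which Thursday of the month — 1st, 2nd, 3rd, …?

Day 19 falls in week ⌈19/7⌉ of the month.
Days 1–7 hold the 1st Thursday, 8–14 the 2nd, 15–21 the 3rd, 22–28 the 4th, 29–31 the 5th.
19 is in the range for the 3rd.

3rd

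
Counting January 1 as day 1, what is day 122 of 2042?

2 May 2042

January has 31 days (122 − 31 = 91 remain).
February has 28 days (91 − 28 = 63 remain).
March has 31 days (63 − 31 = 32 remain).
April has 30 days (32 − 30 = 2 remain).
2 into May → May 2.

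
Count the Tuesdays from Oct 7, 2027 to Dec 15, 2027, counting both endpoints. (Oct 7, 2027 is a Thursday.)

Oct 7, 2027 is a Thursday; the first Tuesday on or after it is Oct 12, 2027 (5 days later).
From Oct 12, 2027 to Dec 15, 2027: 19 + 30 + 15 = 64 days (rest of Oct, Nov, Dec).
64 ÷ 7 = 9 full weeks with remainder 1, so 9 more Tuesdays after the first → 10.

10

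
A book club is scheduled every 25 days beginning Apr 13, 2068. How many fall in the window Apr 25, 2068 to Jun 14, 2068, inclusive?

2

Occurrences land 25·i days after Apr 13, 2068 for i = 0, 1, 2, …
Apr 25, 2068 is 12 days after the start; 12 ÷ 25 = 0 remainder 12; since the remainder is 12, round up to i = 1. First occurrence in the window: #2 on May 8, 2068 (1×25 = 25 days in).
Jun 14, 2068 is 62 days after the start; 62 ÷ 25 = 2 remainder 12. Last occurrence in the window: #3 on Jun 2, 2068.
Occurrences #2 through #3: 2 in total.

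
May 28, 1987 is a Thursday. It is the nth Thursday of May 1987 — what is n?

4th

Day 28 falls in week ⌈28/7⌉ of the month.
Days 1–7 hold the 1st Thursday, 8–14 the 2nd, 15–21 the 3rd, 22–28 the 4th, 29–31 the 5th.
28 is in the range for the 4th.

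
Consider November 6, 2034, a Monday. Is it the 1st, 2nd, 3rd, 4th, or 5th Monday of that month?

1st

Day 6 falls in week ⌈6/7⌉ of the month.
Days 1–7 hold the 1st Monday, 8–14 the 2nd, 15–21 the 3rd, 22–28 the 4th, 29–31 the 5th.
6 is in the range for the 1st.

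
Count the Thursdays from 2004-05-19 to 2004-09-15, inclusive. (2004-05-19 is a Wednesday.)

17

2004-05-19 is a Wednesday; the first Thursday on or after it is 2004-05-20 (1 day later).
From 2004-05-20 to 2004-09-15: 11 + 30 + 31 + 31 + 15 = 118 days (rest of May, June, July, August, September).
118 ÷ 7 = 16 full weeks with remainder 6, so 16 more Thursdays after the first → 17.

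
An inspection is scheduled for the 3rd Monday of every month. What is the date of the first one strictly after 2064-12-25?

December 2064 starts on a Monday; its first Monday is the 1st, so the 3rd Monday is the 15th — 2064-12-15.
That is not after 2064-12-25, so look at January 2065.
January 2065 starts on a Thursday; its first Monday is the 5th, so the 3rd Monday is the 19th — 2065-01-19.

2065-01-19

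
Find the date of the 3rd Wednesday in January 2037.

2037-01-21

January 2037 begins on a Thursday, so the first Wednesday is January 7 (6 days later).
The 3rd Wednesday is 2 weeks later: 7 + 14 = 21.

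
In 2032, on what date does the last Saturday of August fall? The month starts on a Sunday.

August 2032 begins on a Sunday, so the first Saturday is August 7 (6 days later).
August 2032 has 31 days. Adding weeks: 7, 14, 21, 28 — the last one ≤ 31 is the 28th.

28 August 2032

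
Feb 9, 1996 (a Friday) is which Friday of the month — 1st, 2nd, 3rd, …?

Day 9 falls in week ⌈9/7⌉ of the month.
Days 1–7 hold the 1st Friday, 8–14 the 2nd, 15–21 the 3rd, 22–28 the 4th, 29–31 the 5th.
9 is in the range for the 2nd.

2nd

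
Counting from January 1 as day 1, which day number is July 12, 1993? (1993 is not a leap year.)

Days in months before July: 31 + 28 + 31 + 30 + 31 + 30 = 181.
Plus 12 days into July → day 193.

193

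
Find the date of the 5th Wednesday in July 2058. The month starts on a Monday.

July 2058 begins on a Monday, so the first Wednesday is July 3 (2 days later).
The 5th Wednesday is 4 weeks later: 3 + 28 = 31.

July 31, 2058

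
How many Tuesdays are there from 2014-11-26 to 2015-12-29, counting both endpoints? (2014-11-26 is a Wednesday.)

57

2014-11-26 is a Wednesday; the first Tuesday on or after it is 2014-12-02 (6 days later).
From 2014-12-02 to 2015-12-29: 29 + 363 = 392 days (rest of 2014, to 2015-12-29 in 2015).
392 ÷ 7 = 56 full weeks with remainder 0, so 56 more Tuesdays after the first → 57.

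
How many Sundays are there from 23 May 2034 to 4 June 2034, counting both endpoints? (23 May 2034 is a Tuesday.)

2

23 May 2034 is a Tuesday; the first Sunday on or after it is 28 May 2034 (5 days later).
From 28 May 2034 to 4 June 2034: 3 + 4 = 7 days (rest of May, June).
7 ÷ 7 = 1 full weeks with remainder 0, so 1 more Sundays after the first → 2.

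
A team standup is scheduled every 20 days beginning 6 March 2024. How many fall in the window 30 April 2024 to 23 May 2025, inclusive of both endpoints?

Occurrences land 20·i days after 6 March 2024 for i = 0, 1, 2, …
30 April 2024 is 55 days after the start; 55 ÷ 20 = 2 remainder 15; since the remainder is 15, round up to i = 3. First occurrence in the window: #4 on 5 May 2024 (3×20 = 60 days in).
23 May 2025 is 443 days after the start; 443 ÷ 20 = 22 remainder 3. Last occurrence in the window: #23 on 20 May 2025.
Occurrences #4 through #23: 20 in total.

20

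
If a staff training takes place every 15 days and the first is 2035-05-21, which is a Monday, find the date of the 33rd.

2036-09-12

The 33rd occurrence is 32 intervals after the first: 32 × 15 = 480 days after 2035-05-21.
May has 31 days — 10 days to the end of May leaves 470.
From end of May to end of 2035 is 214 days (256 left).
January has 31 days (225 left).
February has 29 days (196 left).
March has 31 days (165 left).
April has 30 days (135 left).
May has 31 days (104 left).
June has 30 days (74 left).
July has 31 days (43 left).
August has 31 days (12 left).
12 days into September → 2036-09-12.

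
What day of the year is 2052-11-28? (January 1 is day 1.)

Days in months before November: 31 + 29 + 31 + 30 + 31 + 30 + 31 + 31 + 30 + 31 = 305.
Plus 28 days into November → day 333.

333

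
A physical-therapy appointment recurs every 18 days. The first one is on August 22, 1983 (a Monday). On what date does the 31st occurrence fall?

February 12, 1985

The 31st occurrence is 30 intervals after the first: 30 × 18 = 540 days after August 22, 1983.
August has 31 days — 9 days to the end of August leaves 531.
From end of August to end of 1983 is 122 days (409 left).
1984 has 366 days (43 left).
January has 31 days (12 left).
12 days into February → February 12, 1985.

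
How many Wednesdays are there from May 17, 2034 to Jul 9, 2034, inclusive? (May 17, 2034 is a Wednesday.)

8

May 17, 2034 is a Wednesday; the first Wednesday on or after it is May 17, 2034.
From May 17, 2034 to Jul 9, 2034: 14 + 30 + 9 = 53 days (rest of May, Jun, Jul).
53 ÷ 7 = 7 full weeks with remainder 4, so 7 more Wednesdays after the first → 8.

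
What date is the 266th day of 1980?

22 September 1980

January has 31 days (266 − 31 = 235 remain).
February has 29 days (235 − 29 = 206 remain).
March has 31 days (206 − 31 = 175 remain).
April has 30 days (175 − 30 = 145 remain).
May has 31 days (145 − 31 = 114 remain).
June has 30 days (114 − 30 = 84 remain).
July has 31 days (84 − 31 = 53 remain).
August has 31 days (53 − 31 = 22 remain).
22 into September → September 22.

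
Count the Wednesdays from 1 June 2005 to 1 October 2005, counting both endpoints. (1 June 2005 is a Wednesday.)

18

1 June 2005 is a Wednesday; the first Wednesday on or after it is 1 June 2005.
From 1 June 2005 to 1 October 2005: 29 + 31 + 31 + 30 + 1 = 122 days (rest of June, July, August, September, October).
122 ÷ 7 = 17 full weeks with remainder 3, so 17 more Wednesdays after the first → 18.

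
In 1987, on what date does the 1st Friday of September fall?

4 September 1987

September 1987 begins on a Tuesday, so the first Friday is September 4 (3 days later).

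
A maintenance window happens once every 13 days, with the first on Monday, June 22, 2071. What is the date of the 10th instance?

The 10th occurrence is 9 intervals after the first: 9 × 13 = 117 days after June 22, 2071.
June has 30 days — 8 days to the end of June leaves 109.
July has 31 days (78 left).
August has 31 days (47 left).
September has 30 days (17 left).
17 days into October → October 17, 2071.

October 17, 2071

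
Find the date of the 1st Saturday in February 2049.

February 2049 begins on a Monday, so the first Saturday is February 6 (5 days later).

February 6, 2049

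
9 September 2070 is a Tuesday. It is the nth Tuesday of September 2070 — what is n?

Day 9 falls in week ⌈9/7⌉ of the month.
Days 1–7 hold the 1st Tuesday, 8–14 the 2nd, 15–21 the 3rd, 22–28 the 4th, 29–31 the 5th.
9 is in the range for the 2nd.

2nd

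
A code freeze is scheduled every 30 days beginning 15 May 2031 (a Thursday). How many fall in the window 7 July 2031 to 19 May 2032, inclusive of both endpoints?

Occurrences land 30·i days after 15 May 2031 for i = 0, 1, 2, …
7 July 2031 is 53 days after the start; 53 ÷ 30 = 1 remainder 23; since the remainder is 23, round up to i = 2. First occurrence in the window: #3 on 14 July 2031 (2×30 = 60 days in).
19 May 2032 is 370 days after the start; 370 ÷ 30 = 12 remainder 10. Last occurrence in the window: #13 on 9 May 2032.
Occurrences #3 through #13: 11 in total.

11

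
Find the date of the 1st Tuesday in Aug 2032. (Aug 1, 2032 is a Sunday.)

Aug 3, 2032

Aug 2032 begins on a Sunday, so the first Tuesday is Aug 3 (2 days later).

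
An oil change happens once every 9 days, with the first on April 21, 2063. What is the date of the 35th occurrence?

February 21, 2064

The 35th occurrence is 34 intervals after the first: 34 × 9 = 306 days after April 21, 2063.
April has 30 days — 9 days to the end of April leaves 297.
May has 31 days (266 left).
June has 30 days (236 left).
July has 31 days (205 left).
August has 31 days (174 left).
September has 30 days (144 left).
October has 31 days (113 left).
November has 30 days (83 left).
December has 31 days (52 left).
January has 31 days (21 left).
21 days into February → February 21, 2064.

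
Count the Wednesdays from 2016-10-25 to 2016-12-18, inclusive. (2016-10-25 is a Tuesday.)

2016-10-25 is a Tuesday; the first Wednesday on or after it is 2016-10-26 (1 day later).
From 2016-10-26 to 2016-12-18: 5 + 30 + 18 = 53 days (rest of October, November, December).
53 ÷ 7 = 7 full weeks with remainder 4, so 7 more Wednesdays after the first → 8.

8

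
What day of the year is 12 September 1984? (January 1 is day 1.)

Days in months before September: 31 + 29 + 31 + 30 + 31 + 30 + 31 + 31 = 244.
Plus 12 days into September → day 256.

256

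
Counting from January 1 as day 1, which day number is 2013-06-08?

Days in months before June: 31 + 28 + 31 + 30 + 31 = 151.
Plus 8 days into June → day 159.

159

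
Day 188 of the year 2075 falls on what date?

7 July 2075

January has 31 days (188 − 31 = 157 remain).
February has 28 days (157 − 28 = 129 remain).
March has 31 days (129 − 31 = 98 remain).
April has 30 days (98 − 30 = 68 remain).
May has 31 days (68 − 31 = 37 remain).
June has 30 days (37 − 30 = 7 remain).
7 into July → July 7.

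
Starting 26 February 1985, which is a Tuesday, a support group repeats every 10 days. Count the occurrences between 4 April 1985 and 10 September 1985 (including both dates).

Occurrences land 10·i days after 26 February 1985 for i = 0, 1, 2, …
4 April 1985 is 37 days after the start; 37 ÷ 10 = 3 remainder 7; since the remainder is 7, round up to i = 4. First occurrence in the window: #5 on 7 April 1985 (4×10 = 40 days in).
10 September 1985 is 196 days after the start; 196 ÷ 10 = 19 remainder 6. Last occurrence in the window: #20 on 4 September 1985.
Occurrences #5 through #20: 16 in total.

16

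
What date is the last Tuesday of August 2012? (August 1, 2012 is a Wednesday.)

August 28, 2012

August 2012 begins on a Wednesday, so the first Tuesday is August 7 (6 days later).
August 2012 has 31 days. Adding weeks: 7, 14, 21, 28 — the last one ≤ 31 is the 28th.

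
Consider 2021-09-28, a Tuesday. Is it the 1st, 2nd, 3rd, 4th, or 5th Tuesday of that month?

4th

Day 28 falls in week ⌈28/7⌉ of the month.
Days 1–7 hold the 1st Tuesday, 8–14 the 2nd, 15–21 the 3rd, 22–28 the 4th, 29–31 the 5th.
28 is in the range for the 4th.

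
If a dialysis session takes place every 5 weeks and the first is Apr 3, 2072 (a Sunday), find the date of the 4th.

The 4th occurrence is 3 intervals after the first: 3 × 35 = 105 days after Apr 3, 2072.
Apr has 30 days — 27 days to the end of Apr leaves 78.
May has 31 days (47 left).
Jun has 30 days (17 left).
17 days into Jul → Jul 17, 2072.

Jul 17, 2072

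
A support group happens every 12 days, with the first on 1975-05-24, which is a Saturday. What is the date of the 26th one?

The 26th occurrence is 25 intervals after the first: 25 × 12 = 300 days after 1975-05-24.
May has 31 days — 7 days to the end of May leaves 293.
June has 30 days (263 left).
July has 31 days (232 left).
August has 31 days (201 left).
September has 30 days (171 left).
October has 31 days (140 left).
November has 30 days (110 left).
December has 31 days (79 left).
January has 31 days (48 left).
February has 29 days (19 left).
19 days into March → 1976-03-19.

1976-03-19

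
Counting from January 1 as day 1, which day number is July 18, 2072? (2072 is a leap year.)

200

Days in months before July: 31 + 29 + 31 + 30 + 31 + 30 = 182.
Plus 18 days into July → day 200.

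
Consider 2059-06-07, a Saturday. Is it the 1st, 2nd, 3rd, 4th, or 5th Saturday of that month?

Day 7 falls in week ⌈7/7⌉ of the month.
Days 1–7 hold the 1st Saturday, 8–14 the 2nd, 15–21 the 3rd, 22–28 the 4th, 29–31 the 5th.
7 is in the range for the 1st.

1st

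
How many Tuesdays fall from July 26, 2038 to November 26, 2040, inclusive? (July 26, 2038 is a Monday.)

122

July 26, 2038 is a Monday; the first Tuesday on or after it is July 27, 2038 (1 day later).
From July 27, 2038 to November 26, 2040: 157 + 365 + 331 = 853 days (rest of 2038, 2039, to November 26, 2040 in 2040).
853 ÷ 7 = 121 full weeks with remainder 6, so 121 more Tuesdays after the first → 122.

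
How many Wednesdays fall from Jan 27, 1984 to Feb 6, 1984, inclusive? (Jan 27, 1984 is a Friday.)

1

Jan 27, 1984 is a Friday; the first Wednesday on or after it is Feb 1, 1984 (5 days later).
From Feb 1, 1984 to Feb 6, 1984 is 6 − 1 = 5 days.
5 ÷ 7 = 0 full weeks with remainder 5, so 0 more Wednesdays after the first → 1.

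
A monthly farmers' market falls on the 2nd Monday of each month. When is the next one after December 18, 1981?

December 1981 starts on a Tuesday; its first Monday is the 7th, so the 2nd Monday is the 14th — December 14, 1981.
That is not after December 18, 1981, so look at January 1982.
January 1982 starts on a Friday; its first Monday is the 4th, so the 2nd Monday is the 11th — January 11, 1982.

January 11, 1982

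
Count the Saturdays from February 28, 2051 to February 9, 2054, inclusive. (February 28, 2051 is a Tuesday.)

February 28, 2051 is a Tuesday; the first Saturday on or after it is March 4, 2051 (4 days later).
From March 4, 2051 to February 9, 2054: 302 + 366 + 365 + 40 = 1073 days (rest of 2051, 2052, 2053, to February 9, 2054 in 2054).
1073 ÷ 7 = 153 full weeks with remainder 2, so 153 more Saturdays after the first → 154.

154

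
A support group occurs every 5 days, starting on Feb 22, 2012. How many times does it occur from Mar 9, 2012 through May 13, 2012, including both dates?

Occurrences land 5·i days after Feb 22, 2012 for i = 0, 1, 2, …
Mar 9, 2012 is 16 days after the start; 16 ÷ 5 = 3 remainder 1; since the remainder is 1, round up to i = 4. First occurrence in the window: #5 on Mar 13, 2012 (4×5 = 20 days in).
May 13, 2012 is 81 days after the start; 81 ÷ 5 = 16 remainder 1. Last occurrence in the window: #17 on May 12, 2012.
Occurrences #5 through #17: 13 in total.

13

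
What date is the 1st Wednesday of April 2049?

April 2049 begins on a Thursday, so the first Wednesday is April 7 (6 days later).

April 7, 2049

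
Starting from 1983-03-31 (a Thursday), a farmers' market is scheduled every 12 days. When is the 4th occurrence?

The 4th occurrence is 3 intervals after the first: 3 × 12 = 36 days after 1983-03-31.
March has 31 days — 0 days to the end of March leaves 36.
April has 30 days (6 left).
6 days into May → 1983-05-06.

1983-05-06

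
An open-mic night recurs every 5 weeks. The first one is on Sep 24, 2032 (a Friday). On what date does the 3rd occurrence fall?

Dec 3, 2032

The 3rd occurrence is 2 intervals after the first: 2 × 35 = 70 days after Sep 24, 2032.
Sep has 30 days — 6 days to the end of Sep leaves 64.
Oct has 31 days (33 left).
Nov has 30 days (3 left).
3 days into Dec → Dec 3, 2032.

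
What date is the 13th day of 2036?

January 13, 2036

13 into January → January 13.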